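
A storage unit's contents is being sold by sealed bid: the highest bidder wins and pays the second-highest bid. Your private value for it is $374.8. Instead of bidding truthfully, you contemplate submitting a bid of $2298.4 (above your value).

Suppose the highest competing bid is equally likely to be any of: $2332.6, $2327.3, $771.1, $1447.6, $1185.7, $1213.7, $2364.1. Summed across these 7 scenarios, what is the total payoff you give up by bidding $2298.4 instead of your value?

The deviation costs you only when the competing bid falls strictly between $374.8 and $2298.4; elsewhere both bids give the same outcome.
$2332.6: outcomes coincide → loss $0.
$2327.3: outcomes coincide → loss $0.
$771.1: truthful payoff $0, deviation payoff −$396.3 → loss $396.3.
$1447.6: truthful payoff $0, deviation payoff −$1072.8 → loss $1072.8.
$1185.7: truthful payoff $0, deviation payoff −$810.9 → loss $810.9.
$1213.7: truthful payoff $0, deviation payoff −$838.9 → loss $838.9.
$2364.1: outcomes coincide → loss $0.
Total loss = $396.3 + $1072.8 + $810.9 + $838.9 = $3118.9.

$3118.9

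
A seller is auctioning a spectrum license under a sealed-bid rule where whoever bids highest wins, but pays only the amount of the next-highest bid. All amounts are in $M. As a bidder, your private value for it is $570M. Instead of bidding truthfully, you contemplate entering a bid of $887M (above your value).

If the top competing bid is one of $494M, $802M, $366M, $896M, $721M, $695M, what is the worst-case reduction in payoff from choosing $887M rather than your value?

$494M: same outcome either way → loss $0M.
$802M: truthful gives $0M, deviation gives −$232M → loss $232M.
$366M: same outcome either way → loss $0M.
$896M: same outcome either way → loss $0M.
$721M: truthful gives $0M, deviation gives −$151M → loss $151M.
$695M: truthful gives $0M, deviation gives −$125M → loss $125M.
Maximum loss: $232M.

$232M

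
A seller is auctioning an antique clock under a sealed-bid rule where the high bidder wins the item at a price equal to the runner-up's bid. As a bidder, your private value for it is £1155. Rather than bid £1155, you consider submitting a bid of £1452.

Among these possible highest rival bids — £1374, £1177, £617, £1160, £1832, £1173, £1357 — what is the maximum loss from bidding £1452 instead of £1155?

£1374: truthful gives £0, deviation gives −£219 → loss £219.
£1177: truthful gives £0, deviation gives −£22 → loss £22.
£617: same outcome either way → loss £0.
£1160: truthful gives £0, deviation gives −£5 → loss £5.
£1832: same outcome either way → loss £0.
£1173: truthful gives £0, deviation gives −£18 → loss £18.
£1357: truthful gives £0, deviation gives −£202 → loss £202.
Maximum loss: £219.

£219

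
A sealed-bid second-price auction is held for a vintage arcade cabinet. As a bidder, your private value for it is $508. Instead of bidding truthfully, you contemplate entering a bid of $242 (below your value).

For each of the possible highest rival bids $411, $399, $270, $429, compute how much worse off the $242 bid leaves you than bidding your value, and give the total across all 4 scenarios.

The deviation costs you only when the competing bid falls strictly between $242 and $508; elsewhere both bids give the same outcome.
$411: truthful payoff $97, deviation payoff $0 → loss $97.
$399: truthful payoff $109, deviation payoff $0 → loss $109.
$270: truthful payoff $238, deviation payoff $0 → loss $238.
$429: truthful payoff $79, deviation payoff $0 → loss $79.
Total loss = $97 + $109 + $238 + $79 = $523.

$523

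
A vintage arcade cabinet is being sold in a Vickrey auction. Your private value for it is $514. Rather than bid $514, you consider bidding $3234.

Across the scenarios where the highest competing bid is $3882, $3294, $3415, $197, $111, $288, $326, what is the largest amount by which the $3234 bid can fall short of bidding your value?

$3882: same outcome either way → loss $0.
$3294: same outcome either way → loss $0.
$3415: same outcome either way → loss $0.
$197: same outcome either way → loss $0.
$111: same outcome either way → loss $0.
$288: same outcome either way → loss $0.
$326: same outcome either way → loss $0.
Maximum loss: $0.

$0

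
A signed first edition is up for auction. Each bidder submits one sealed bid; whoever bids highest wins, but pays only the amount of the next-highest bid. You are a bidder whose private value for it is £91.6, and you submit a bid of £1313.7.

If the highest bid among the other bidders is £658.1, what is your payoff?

−£566.5

Your bid £1313.7 exceeds the highest competing bid £658.1, so you win.
In a second-price auction the winner pays the second-highest bid, £658.1.
Payoff = value − price = £91.6 − £658.1 = −£566.5.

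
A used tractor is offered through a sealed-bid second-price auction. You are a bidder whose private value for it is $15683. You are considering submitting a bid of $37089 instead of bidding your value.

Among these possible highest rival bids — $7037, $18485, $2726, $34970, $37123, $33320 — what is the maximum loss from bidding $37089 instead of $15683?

$19287

$7037: same outcome either way → loss $0.
$18485: truthful gives $0, deviation gives −$2802 → loss $2802.
$2726: same outcome either way → loss $0.
$34970: truthful gives $0, deviation gives −$19287 → loss $19287.
$37123: same outcome either way → loss $0.
$33320: truthful gives $0, deviation gives −$17637 → loss $17637.
Maximum loss: $19287.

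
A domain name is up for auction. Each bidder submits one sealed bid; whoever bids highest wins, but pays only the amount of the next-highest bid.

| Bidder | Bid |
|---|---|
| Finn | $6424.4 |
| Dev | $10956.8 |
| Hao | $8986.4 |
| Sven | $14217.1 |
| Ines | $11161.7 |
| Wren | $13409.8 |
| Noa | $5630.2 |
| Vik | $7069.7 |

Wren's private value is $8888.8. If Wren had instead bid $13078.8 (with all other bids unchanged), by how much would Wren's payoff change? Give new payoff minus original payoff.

The highest bid among the other bidders is $14217.1; Wren's bid doesn't change that.
Original bid $13409.8: Wren is not highest (top rival bid is $14217.1); payoff $0.
Alternative bid $13078.8: Wren is not highest (top rival bid is $14217.1); payoff $0.
Change in payoff = $0 − ($0) = $0.

$0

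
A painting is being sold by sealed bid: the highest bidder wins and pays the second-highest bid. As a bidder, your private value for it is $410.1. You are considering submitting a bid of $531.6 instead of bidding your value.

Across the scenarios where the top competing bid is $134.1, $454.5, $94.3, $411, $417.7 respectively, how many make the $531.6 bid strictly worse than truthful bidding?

The deviation hurts exactly when the highest competing bid lies strictly between $410.1 and $531.6 — overbidding then wins at a price above your value.
$134.1: below both → same outcome either way.
$454.5: inside the interval → strictly worse (loss $44.4).
$94.3: below both → same outcome either way.
$411: inside the interval → strictly worse (loss $0.9).
$417.7: inside the interval → strictly worse (loss $7.6).
Count: 3.

3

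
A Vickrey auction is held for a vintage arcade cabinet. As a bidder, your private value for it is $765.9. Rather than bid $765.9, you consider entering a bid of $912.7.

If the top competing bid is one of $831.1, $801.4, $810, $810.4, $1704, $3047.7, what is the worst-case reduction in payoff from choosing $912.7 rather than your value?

$831.1: truthful gives $0, deviation gives −$65.2 → loss $65.2.
$801.4: truthful gives $0, deviation gives −$35.5 → loss $35.5.
$810: truthful gives $0, deviation gives −$44.1 → loss $44.1.
$810.4: truthful gives $0, deviation gives −$44.5 → loss $44.5.
$1704: same outcome either way → loss $0.
$3047.7: same outcome either way → loss $0.
Maximum loss: $65.2.

$65.2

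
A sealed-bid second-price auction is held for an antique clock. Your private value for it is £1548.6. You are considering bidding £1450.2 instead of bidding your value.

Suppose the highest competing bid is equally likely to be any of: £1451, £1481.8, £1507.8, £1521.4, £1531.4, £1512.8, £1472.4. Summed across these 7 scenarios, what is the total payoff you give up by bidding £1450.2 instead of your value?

£361.6

The deviation costs you only when the competing bid falls strictly between £1450.2 and £1548.6; elsewhere both bids give the same outcome.
£1451: truthful payoff £97.6, deviation payoff £0 → loss £97.6.
£1481.8: truthful payoff £66.8, deviation payoff £0 → loss £66.8.
£1507.8: truthful payoff £40.8, deviation payoff £0 → loss £40.8.
£1521.4: truthful payoff £27.2, deviation payoff £0 → loss £27.2.
£1531.4: truthful payoff £17.2, deviation payoff £0 → loss £17.2.
£1512.8: truthful payoff £35.8, deviation payoff £0 → loss £35.8.
£1472.4: truthful payoff £76.2, deviation payoff £0 → loss £76.2.
Total loss = £97.6 + £66.8 + £40.8 + £27.2 + £17.2 + £35.8 + £76.2 = £361.6.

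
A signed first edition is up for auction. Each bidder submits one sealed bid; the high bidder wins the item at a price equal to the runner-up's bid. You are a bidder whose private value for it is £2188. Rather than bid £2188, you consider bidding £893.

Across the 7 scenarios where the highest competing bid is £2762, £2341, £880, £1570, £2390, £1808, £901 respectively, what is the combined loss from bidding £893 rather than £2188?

£2285

The deviation costs you only when the competing bid falls strictly between £893 and £2188; elsewhere both bids give the same outcome.
£2762: outcomes coincide → loss £0.
£2341: outcomes coincide → loss £0.
£880: outcomes coincide → loss £0.
£1570: truthful payoff £618, deviation payoff £0 → loss £618.
£2390: outcomes coincide → loss £0.
£1808: truthful payoff £380, deviation payoff £0 → loss £380.
£901: truthful payoff £1287, deviation payoff £0 → loss £1287.
Total loss = £618 + £380 + £1287 = £2285.
In a second-price auction your bid sets only whether you win, not what you pay, so bidding your true value is weakly dominant.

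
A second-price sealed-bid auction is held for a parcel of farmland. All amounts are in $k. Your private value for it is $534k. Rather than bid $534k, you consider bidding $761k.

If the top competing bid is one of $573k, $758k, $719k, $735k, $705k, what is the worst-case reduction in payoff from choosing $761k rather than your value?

$224k

$573k: truthful gives $0k, deviation gives −$39k → loss $39k.
$758k: truthful gives $0k, deviation gives −$224k → loss $224k.
$719k: truthful gives $0k, deviation gives −$185k → loss $185k.
$735k: truthful gives $0k, deviation gives −$201k → loss $201k.
$705k: truthful gives $0k, deviation gives −$171k → loss $171k.
Maximum loss: $224k.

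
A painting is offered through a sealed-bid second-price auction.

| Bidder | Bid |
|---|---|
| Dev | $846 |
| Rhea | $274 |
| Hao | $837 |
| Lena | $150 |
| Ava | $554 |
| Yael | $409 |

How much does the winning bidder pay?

$837

Highest bid: Dev at $846, so Dev wins.
Second-highest bid: Hao at $837 — that is the price the winner pays.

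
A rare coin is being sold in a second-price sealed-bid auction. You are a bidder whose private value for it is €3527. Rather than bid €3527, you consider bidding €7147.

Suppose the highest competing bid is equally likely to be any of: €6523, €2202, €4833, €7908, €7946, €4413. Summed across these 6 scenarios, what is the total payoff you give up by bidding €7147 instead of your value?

€5188

The deviation costs you only when the competing bid falls strictly between €3527 and €7147; elsewhere both bids give the same outcome.
€6523: truthful payoff €0, deviation payoff −€2996 → loss €2996.
€2202: outcomes coincide → loss €0.
€4833: truthful payoff €0, deviation payoff −€1306 → loss €1306.
€7908: outcomes coincide → loss €0.
€7946: outcomes coincide → loss €0.
€4413: truthful payoff €0, deviation payoff −€886 → loss €886.
Total loss = €2996 + €1306 + €886 = €5188.
In a second-price auction your bid sets only whether you win, not what you pay, so bidding your true value is weakly dominant.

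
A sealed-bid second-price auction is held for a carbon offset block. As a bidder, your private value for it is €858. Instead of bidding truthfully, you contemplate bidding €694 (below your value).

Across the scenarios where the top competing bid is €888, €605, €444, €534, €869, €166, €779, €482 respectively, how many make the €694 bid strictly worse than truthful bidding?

The deviation hurts exactly when the highest competing bid lies strictly between €694 and €858 — underbidding then forfeits a profitable win.
€888: above both → same outcome either way.
€605: below both → same outcome either way.
€444: below both → same outcome either way.
€534: below both → same outcome either way.
€869: above both → same outcome either way.
€166: below both → same outcome either way.
€779: inside the interval → strictly worse (loss €79).
€482: below both → same outcome either way.
Count: 1.

1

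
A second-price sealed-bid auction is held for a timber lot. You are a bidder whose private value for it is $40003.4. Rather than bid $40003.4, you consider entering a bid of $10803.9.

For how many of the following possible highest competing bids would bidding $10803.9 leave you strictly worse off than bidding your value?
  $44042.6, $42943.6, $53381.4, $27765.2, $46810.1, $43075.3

1

The deviation hurts exactly when the highest competing bid lies strictly between $10803.9 and $40003.4 — underbidding then forfeits a profitable win.
$44042.6: above both → same outcome either way.
$42943.6: above both → same outcome either way.
$53381.4: above both → same outcome either way.
$27765.2: inside the interval → strictly worse (loss $12238.2).
$46810.1: above both → same outcome either way.
$43075.3: above both → same outcome either way.
Count: 1.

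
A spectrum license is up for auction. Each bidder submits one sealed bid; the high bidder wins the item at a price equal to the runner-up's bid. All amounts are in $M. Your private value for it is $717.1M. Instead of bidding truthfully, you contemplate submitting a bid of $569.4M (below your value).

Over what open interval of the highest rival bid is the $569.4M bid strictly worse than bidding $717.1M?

($569.4M, $717.1M)

If the competing bid is below $569.4M, both bids win at the same price — no difference.
If it is above $717.1M, both bids lose — no difference.
If it lies strictly between $569.4M and $717.1M, bidding your value wins at a price below your value (positive payoff) while bidding $569.4M loses (payoff 0).
So the deviation strictly hurts on the open interval ($569.4M, $717.1M).
Truthful bidding weakly dominates here: raising your bid can only win items priced above your value, and lowering it can only forfeit items priced below.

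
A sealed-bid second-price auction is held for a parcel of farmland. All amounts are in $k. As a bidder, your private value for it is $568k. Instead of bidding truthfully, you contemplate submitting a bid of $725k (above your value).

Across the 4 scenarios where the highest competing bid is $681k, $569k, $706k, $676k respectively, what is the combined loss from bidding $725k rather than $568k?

The deviation costs you only when the competing bid falls strictly between $568k and $725k; elsewhere both bids give the same outcome.
$681k: truthful payoff $0k, deviation payoff −$113k → loss $113k.
$569k: truthful payoff $0k, deviation payoff −$1k → loss $1k.
$706k: truthful payoff $0k, deviation payoff −$138k → loss $138k.
$676k: truthful payoff $0k, deviation payoff −$108k → loss $108k.
Total loss = $113k + $1k + $138k + $108k = $360k.

$360k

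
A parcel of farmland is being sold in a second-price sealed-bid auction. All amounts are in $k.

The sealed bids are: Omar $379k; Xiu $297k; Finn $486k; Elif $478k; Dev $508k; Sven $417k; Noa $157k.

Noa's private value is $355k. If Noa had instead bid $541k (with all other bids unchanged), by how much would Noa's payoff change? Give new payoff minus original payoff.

−$153k

The highest bid among the other bidders is $508k; Noa's bid doesn't change that.
Original bid $157k: Noa is not highest (top rival bid is $508k); payoff $0k.
Alternative bid $541k: Noa is highest, pays the top rival bid $508k; payoff $355k − $508k = −$153k.
Change in payoff = −$153k − ($0k) = −$153k.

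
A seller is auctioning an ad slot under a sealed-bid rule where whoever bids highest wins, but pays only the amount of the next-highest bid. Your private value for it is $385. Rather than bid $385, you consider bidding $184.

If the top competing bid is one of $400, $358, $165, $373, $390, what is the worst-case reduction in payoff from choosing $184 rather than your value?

$27

$400: same outcome either way → loss $0.
$358: truthful gives $27, deviation gives $0 → loss $27.
$165: same outcome either way → loss $0.
$373: truthful gives $12, deviation gives $0 → loss $12.
$390: same outcome either way → loss $0.
Maximum loss: $27.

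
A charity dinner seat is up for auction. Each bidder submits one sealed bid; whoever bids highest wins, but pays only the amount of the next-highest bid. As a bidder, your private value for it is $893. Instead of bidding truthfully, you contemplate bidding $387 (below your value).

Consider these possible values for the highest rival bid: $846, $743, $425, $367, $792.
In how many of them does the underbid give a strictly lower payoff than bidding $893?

The deviation hurts exactly when the highest competing bid lies strictly between $387 and $893 — underbidding then forfeits a profitable win.
$846: inside the interval → strictly worse (loss $47).
$743: inside the interval → strictly worse (loss $150).
$425: inside the interval → strictly worse (loss $468).
$367: below both → same outcome either way.
$792: inside the interval → strictly worse (loss $101).
Count: 4.

4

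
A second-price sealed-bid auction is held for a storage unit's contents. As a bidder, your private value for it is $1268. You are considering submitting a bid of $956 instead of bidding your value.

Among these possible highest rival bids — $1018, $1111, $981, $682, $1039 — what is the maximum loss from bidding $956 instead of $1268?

$287

$1018: truthful gives $250, deviation gives $0 → loss $250.
$1111: truthful gives $157, deviation gives $0 → loss $157.
$981: truthful gives $287, deviation gives $0 → loss $287.
$682: same outcome either way → loss $0.
$1039: truthful gives $229, deviation gives $0 → loss $229.
Maximum loss: $287.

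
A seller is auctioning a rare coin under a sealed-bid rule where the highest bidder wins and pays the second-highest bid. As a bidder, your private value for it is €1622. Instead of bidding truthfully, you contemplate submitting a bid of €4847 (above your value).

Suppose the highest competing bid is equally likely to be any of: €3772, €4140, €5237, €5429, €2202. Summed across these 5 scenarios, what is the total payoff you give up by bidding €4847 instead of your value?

€5248

The deviation costs you only when the competing bid falls strictly between €1622 and €4847; elsewhere both bids give the same outcome.
€3772: truthful payoff €0, deviation payoff −€2150 → loss €2150.
€4140: truthful payoff €0, deviation payoff −€2518 → loss €2518.
€5237: outcomes coincide → loss €0.
€5429: outcomes coincide → loss €0.
€2202: truthful payoff €0, deviation payoff −€580 → loss €580.
Total loss = €2150 + €2518 + €580 = €5248.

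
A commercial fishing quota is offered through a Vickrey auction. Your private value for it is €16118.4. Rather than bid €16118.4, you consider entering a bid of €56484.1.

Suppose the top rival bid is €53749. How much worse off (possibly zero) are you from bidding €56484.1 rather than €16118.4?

Bidding your value €16118.4: you lose (since €16118.4 < €53749). Payoff €0.
Bidding €56484.1: you win and pay €53749. Payoff €16118.4 − €53749 = −€37630.6.
The competing bid €53749 lies between your value and your inflated bid, so overbidding wins an item priced above your value.
Loss from deviating = €0 − (−€37630.6) = €37630.6.

€37630.6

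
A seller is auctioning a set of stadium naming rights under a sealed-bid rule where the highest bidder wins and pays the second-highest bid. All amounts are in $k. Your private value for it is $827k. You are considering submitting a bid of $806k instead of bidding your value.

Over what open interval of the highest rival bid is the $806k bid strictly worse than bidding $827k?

($806k, $827k)

If the competing bid is below $806k, both bids win at the same price — no difference.
If it is above $827k, both bids lose — no difference.
If it lies strictly between $806k and $827k, bidding your value wins at a price below your value (positive payoff) while bidding $806k loses (payoff 0).
So the deviation strictly hurts on the open interval ($806k, $827k).
Because the price is fixed by the runner-up's bid, deviating from your value can only change a good outcome into a bad one — never the reverse.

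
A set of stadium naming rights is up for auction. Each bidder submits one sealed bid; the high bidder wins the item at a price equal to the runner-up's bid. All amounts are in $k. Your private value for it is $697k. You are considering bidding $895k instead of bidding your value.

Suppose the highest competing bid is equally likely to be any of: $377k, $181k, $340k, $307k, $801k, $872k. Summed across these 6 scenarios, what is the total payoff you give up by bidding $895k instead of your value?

$279k

The deviation costs you only when the competing bid falls strictly between $697k and $895k; elsewhere both bids give the same outcome.
$377k: outcomes coincide → loss $0k.
$181k: outcomes coincide → loss $0k.
$340k: outcomes coincide → loss $0k.
$307k: outcomes coincide → loss $0k.
$801k: truthful payoff $0k, deviation payoff −$104k → loss $104k.
$872k: truthful payoff $0k, deviation payoff −$175k → loss $175k.
Total loss = $104k + $175k = $279k.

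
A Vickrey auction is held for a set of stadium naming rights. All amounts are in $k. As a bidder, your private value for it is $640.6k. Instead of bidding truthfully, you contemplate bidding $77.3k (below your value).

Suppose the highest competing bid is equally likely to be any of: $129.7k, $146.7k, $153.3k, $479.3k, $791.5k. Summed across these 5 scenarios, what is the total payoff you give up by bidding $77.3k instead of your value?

The deviation costs you only when the competing bid falls strictly between $77.3k and $640.6k; elsewhere both bids give the same outcome.
$129.7k: truthful payoff $510.9k, deviation payoff $0k → loss $510.9k.
$146.7k: truthful payoff $493.9k, deviation payoff $0k → loss $493.9k.
$153.3k: truthful payoff $487.3k, deviation payoff $0k → loss $487.3k.
$479.3k: truthful payoff $161.3k, deviation payoff $0k → loss $161.3k.
$791.5k: outcomes coincide → loss $0k.
Total loss = $510.9k + $493.9k + $487.3k + $161.3k = $1653.4k.
Because the price is fixed by the runner-up's bid, deviating from your value can only change a good outcome into a bad one — never the reverse.

$1653.4k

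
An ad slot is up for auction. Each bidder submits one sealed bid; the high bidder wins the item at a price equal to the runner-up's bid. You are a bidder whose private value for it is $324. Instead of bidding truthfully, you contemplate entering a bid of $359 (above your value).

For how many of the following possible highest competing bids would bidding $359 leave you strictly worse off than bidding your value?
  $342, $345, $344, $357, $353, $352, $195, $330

7

The deviation hurts exactly when the highest competing bid lies strictly between $324 and $359 — overbidding then wins at a price above your value.
$342: inside the interval → strictly worse (loss $18).
$345: inside the interval → strictly worse (loss $21).
$344: inside the interval → strictly worse (loss $20).
$357: inside the interval → strictly worse (loss $33).
$353: inside the interval → strictly worse (loss $29).
$352: inside the interval → strictly worse (loss $28).
$195: below both → same outcome either way.
$330: inside the interval → strictly worse (loss $6).
Count: 7.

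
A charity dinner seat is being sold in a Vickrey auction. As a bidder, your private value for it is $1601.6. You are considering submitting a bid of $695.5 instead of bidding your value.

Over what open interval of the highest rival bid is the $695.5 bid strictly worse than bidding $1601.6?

($695.5, $1601.6)

If the competing bid is below $695.5, both bids win at the same price — no difference.
If it is above $1601.6, both bids lose — no difference.
If it lies strictly between $695.5 and $1601.6, bidding your value wins at a price below your value (positive payoff) while bidding $695.5 loses (payoff 0).
So the deviation strictly hurts on the open interval ($695.5, $1601.6).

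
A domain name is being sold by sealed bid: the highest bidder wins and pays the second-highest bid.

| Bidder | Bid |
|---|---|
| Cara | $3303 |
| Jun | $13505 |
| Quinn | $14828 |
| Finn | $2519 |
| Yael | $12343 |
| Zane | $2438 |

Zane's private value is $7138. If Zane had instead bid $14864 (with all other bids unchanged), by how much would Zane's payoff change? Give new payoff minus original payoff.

The highest bid among the other bidders is $14828; Zane's bid doesn't change that.
Original bid $2438: Zane is not highest (top rival bid is $14828); payoff $0.
Alternative bid $14864: Zane is highest, pays the top rival bid $14828; payoff $7138 − $14828 = −$7690.
Change in payoff = −$7690 − ($0) = −$7690.

−$7690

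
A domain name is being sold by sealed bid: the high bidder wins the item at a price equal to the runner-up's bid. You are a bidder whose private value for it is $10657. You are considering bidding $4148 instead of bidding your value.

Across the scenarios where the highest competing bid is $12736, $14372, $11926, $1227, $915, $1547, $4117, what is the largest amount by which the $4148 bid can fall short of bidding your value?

$0

$12736: same outcome either way → loss $0.
$14372: same outcome either way → loss $0.
$11926: same outcome either way → loss $0.
$1227: same outcome either way → loss $0.
$915: same outcome either way → loss $0.
$1547: same outcome either way → loss $0.
$4117: same outcome either way → loss $0.
Maximum loss: $0.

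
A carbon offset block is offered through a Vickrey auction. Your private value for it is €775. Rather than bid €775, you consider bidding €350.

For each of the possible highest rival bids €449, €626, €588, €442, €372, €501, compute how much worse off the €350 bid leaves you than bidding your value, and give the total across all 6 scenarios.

The deviation costs you only when the competing bid falls strictly between €350 and €775; elsewhere both bids give the same outcome.
€449: truthful payoff €326, deviation payoff €0 → loss €326.
€626: truthful payoff €149, deviation payoff €0 → loss €149.
€588: truthful payoff €187, deviation payoff €0 → loss €187.
€442: truthful payoff €333, deviation payoff €0 → loss €333.
€372: truthful payoff €403, deviation payoff €0 → loss €403.
€501: truthful payoff €274, deviation payoff €0 → loss €274.
Total loss = €326 + €149 + €187 + €333 + €403 + €274 = €1672.

€1672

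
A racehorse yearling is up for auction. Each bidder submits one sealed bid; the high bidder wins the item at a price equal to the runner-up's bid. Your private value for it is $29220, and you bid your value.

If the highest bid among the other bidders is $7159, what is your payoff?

$22061

Your bid $29220 exceeds the highest competing bid $7159, so you win.
In a second-price auction the winner pays the second-highest bid, $7159.
Payoff = value − price = $29220 − $7159 = $22061.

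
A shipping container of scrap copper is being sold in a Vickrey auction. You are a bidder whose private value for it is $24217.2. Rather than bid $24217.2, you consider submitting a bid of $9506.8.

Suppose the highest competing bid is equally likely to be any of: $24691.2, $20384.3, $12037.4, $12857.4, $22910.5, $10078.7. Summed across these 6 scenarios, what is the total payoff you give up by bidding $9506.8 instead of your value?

$42817.7

The deviation costs you only when the competing bid falls strictly between $9506.8 and $24217.2; elsewhere both bids give the same outcome.
$24691.2: outcomes coincide → loss $0.
$20384.3: truthful payoff $3832.9, deviation payoff $0 → loss $3832.9.
$12037.4: truthful payoff $12179.8, deviation payoff $0 → loss $12179.8.
$12857.4: truthful payoff $11359.8, deviation payoff $0 → loss $11359.8.
$22910.5: truthful payoff $1306.7, deviation payoff $0 → loss $1306.7.
$10078.7: truthful payoff $14138.5, deviation payoff $0 → loss $14138.5.
Total loss = $3832.9 + $12179.8 + $11359.8 + $1306.7 + $14138.5 = $42817.7.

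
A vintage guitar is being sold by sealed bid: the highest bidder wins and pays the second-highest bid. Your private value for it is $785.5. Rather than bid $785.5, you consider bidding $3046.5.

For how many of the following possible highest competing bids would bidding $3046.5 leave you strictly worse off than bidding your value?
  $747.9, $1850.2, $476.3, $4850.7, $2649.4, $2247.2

The deviation hurts exactly when the highest competing bid lies strictly between $785.5 and $3046.5 — overbidding then wins at a price above your value.
$747.9: below both → same outcome either way.
$1850.2: inside the interval → strictly worse (loss $1064.7).
$476.3: below both → same outcome either way.
$4850.7: above both → same outcome either way.
$2649.4: inside the interval → strictly worse (loss $1863.9).
$2247.2: inside the interval → strictly worse (loss $1461.7).
Count: 3.

3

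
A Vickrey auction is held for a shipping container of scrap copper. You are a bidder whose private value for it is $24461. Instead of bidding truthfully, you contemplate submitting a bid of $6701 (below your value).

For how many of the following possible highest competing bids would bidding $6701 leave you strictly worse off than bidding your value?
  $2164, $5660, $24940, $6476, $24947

0

The deviation hurts exactly when the highest competing bid lies strictly between $6701 and $24461 — underbidding then forfeits a profitable win.
$2164: below both → same outcome either way.
$5660: below both → same outcome either way.
$24940: above both → same outcome either way.
$6476: below both → same outcome either way.
$24947: above both → same outcome either way.
Count: 0.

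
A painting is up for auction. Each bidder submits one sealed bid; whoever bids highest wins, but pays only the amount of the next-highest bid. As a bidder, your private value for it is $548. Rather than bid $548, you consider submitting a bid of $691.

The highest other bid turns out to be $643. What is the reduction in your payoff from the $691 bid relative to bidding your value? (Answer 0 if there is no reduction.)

$95

Bidding your value $548: you lose (since $548 < $643). Payoff $0.
Bidding $691: you win and pay $643. Payoff $548 − $643 = −$95.
The competing bid $643 lies between your value and your inflated bid, so overbidding wins an item priced above your value.
Loss from deviating = $0 − (−$95) = $95.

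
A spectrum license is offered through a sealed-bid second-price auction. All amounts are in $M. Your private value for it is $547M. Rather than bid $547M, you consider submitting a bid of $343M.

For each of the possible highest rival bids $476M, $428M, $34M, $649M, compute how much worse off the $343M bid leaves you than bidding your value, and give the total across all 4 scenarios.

$190M

The deviation costs you only when the competing bid falls strictly between $343M and $547M; elsewhere both bids give the same outcome.
$476M: truthful payoff $71M, deviation payoff $0M → loss $71M.
$428M: truthful payoff $119M, deviation payoff $0M → loss $119M.
$34M: outcomes coincide → loss $0M.
$649M: outcomes coincide → loss $0M.
Total loss = $71M + $119M = $190M.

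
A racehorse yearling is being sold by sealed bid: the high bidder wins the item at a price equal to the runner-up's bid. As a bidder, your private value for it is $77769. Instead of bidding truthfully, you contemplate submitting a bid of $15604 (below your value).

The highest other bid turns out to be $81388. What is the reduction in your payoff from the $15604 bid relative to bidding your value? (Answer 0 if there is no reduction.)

$0

Bidding your value $77769: you lose (since $77769 < $81388). Payoff $0.
Bidding $15604: you lose. Payoff $0.
Difference = $0 − $0 = $0; both bids lead to the same outcome because the competing bid is above both your value and your alternative bid.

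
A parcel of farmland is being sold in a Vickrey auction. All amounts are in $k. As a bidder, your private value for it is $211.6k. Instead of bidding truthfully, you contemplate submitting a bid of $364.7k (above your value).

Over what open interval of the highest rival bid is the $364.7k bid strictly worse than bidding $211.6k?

($211.6k, $364.7k)

If the competing bid is below $211.6k, both bids win at the same price — no difference.
If it is above $364.7k, both bids lose — no difference.
If it lies strictly between $211.6k and $364.7k, bidding your value loses (payoff 0) while bidding $364.7k wins at a price above your value (payoff negative).
So the deviation strictly hurts on the open interval ($211.6k, $364.7k).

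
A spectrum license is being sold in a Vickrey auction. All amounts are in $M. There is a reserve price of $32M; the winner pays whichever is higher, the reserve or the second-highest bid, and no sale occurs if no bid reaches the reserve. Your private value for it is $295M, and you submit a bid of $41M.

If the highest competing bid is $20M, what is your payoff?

Your bid $41M is the highest and exceeds the reserve.
Price = max(second-highest bid, reserve) = max($20M, $32M) = $32M.
Payoff = $295M − $32M = $263M.

$263M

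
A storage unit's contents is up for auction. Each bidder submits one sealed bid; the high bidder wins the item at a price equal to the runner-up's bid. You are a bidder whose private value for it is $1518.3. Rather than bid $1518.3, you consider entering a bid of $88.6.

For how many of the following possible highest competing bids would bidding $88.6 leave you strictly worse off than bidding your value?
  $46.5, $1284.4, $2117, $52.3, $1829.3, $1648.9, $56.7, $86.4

The deviation hurts exactly when the highest competing bid lies strictly between $88.6 and $1518.3 — underbidding then forfeits a profitable win.
$46.5: below both → same outcome either way.
$1284.4: inside the interval → strictly worse (loss $233.9).
$2117: above both → same outcome either way.
$52.3: below both → same outcome either way.
$1829.3: above both → same outcome either way.
$1648.9: above both → same outcome either way.
$56.7: below both → same outcome either way.
$86.4: below both → same outcome either way.
Count: 1.

1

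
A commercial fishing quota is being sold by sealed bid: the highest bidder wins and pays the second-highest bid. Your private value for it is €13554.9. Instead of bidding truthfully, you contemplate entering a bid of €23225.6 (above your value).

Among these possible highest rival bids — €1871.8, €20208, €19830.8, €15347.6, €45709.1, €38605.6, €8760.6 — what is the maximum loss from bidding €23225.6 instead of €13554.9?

€1871.8: same outcome either way → loss €0.
€20208: truthful gives €0, deviation gives −€6653.1 → loss €6653.1.
€19830.8: truthful gives €0, deviation gives −€6275.9 → loss €6275.9.
€15347.6: truthful gives €0, deviation gives −€1792.7 → loss €1792.7.
€45709.1: same outcome either way → loss €0.
€38605.6: same outcome either way → loss €0.
€8760.6: same outcome either way → loss €0.
Maximum loss: €6653.1.

€6653.1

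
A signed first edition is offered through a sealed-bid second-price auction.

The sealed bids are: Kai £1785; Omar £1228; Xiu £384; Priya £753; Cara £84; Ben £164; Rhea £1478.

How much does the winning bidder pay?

£1478

Highest bid: Kai at £1785, so Kai wins.
Second-highest bid: Rhea at £1478 — that is the price the winner pays.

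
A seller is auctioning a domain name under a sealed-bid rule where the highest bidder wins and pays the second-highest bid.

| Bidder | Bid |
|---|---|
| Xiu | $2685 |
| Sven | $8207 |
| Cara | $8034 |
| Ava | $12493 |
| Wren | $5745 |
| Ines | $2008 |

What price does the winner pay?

Highest bid: Ava at $12493, so Ava wins.
Second-highest bid: Sven at $8207 — that is the price the winner pays.

$8207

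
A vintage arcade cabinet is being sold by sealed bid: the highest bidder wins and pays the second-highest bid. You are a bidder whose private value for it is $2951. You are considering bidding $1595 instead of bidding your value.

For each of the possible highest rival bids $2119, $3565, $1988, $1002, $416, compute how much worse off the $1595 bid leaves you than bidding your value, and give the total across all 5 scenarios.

$1795

The deviation costs you only when the competing bid falls strictly between $1595 and $2951; elsewhere both bids give the same outcome.
$2119: truthful payoff $832, deviation payoff $0 → loss $832.
$3565: outcomes coincide → loss $0.
$1988: truthful payoff $963, deviation payoff $0 → loss $963.
$1002: outcomes coincide → loss $0.
$416: outcomes coincide → loss $0.
Total loss = $832 + $963 = $1795.
Because the price is fixed by the runner-up's bid, deviating from your value can only change a good outcome into a bad one — never the reverse.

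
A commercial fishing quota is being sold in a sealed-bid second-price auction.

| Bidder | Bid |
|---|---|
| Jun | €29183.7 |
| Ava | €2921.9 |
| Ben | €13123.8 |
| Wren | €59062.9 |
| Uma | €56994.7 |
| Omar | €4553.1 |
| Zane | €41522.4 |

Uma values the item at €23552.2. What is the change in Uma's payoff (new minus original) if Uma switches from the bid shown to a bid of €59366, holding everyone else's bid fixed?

The highest bid among the other bidders is €59062.9; Uma's bid doesn't change that.
Original bid €56994.7: Uma is not highest (top rival bid is €59062.9); payoff €0.
Alternative bid €59366: Uma is highest, pays the top rival bid €59062.9; payoff €23552.2 − €59062.9 = −€35510.7.
Change in payoff = −€35510.7 − (€0) = −€35510.7.

−€35510.7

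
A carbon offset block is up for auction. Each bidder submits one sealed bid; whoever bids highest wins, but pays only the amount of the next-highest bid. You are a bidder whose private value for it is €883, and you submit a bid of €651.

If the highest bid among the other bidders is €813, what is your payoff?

€0

Your bid €651 is below the highest competing bid €813, so you lose.
A losing bidder pays nothing and receives nothing: payoff = €0.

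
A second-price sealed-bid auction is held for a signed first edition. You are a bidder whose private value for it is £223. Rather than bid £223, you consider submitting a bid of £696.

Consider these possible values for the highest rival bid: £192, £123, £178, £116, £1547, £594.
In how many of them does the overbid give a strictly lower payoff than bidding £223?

1

The deviation hurts exactly when the highest competing bid lies strictly between £223 and £696 — overbidding then wins at a price above your value.
£192: below both → same outcome either way.
£123: below both → same outcome either way.
£178: below both → same outcome either way.
£116: below both → same outcome either way.
£1547: above both → same outcome either way.
£594: inside the interval → strictly worse (loss £371).
Count: 1.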